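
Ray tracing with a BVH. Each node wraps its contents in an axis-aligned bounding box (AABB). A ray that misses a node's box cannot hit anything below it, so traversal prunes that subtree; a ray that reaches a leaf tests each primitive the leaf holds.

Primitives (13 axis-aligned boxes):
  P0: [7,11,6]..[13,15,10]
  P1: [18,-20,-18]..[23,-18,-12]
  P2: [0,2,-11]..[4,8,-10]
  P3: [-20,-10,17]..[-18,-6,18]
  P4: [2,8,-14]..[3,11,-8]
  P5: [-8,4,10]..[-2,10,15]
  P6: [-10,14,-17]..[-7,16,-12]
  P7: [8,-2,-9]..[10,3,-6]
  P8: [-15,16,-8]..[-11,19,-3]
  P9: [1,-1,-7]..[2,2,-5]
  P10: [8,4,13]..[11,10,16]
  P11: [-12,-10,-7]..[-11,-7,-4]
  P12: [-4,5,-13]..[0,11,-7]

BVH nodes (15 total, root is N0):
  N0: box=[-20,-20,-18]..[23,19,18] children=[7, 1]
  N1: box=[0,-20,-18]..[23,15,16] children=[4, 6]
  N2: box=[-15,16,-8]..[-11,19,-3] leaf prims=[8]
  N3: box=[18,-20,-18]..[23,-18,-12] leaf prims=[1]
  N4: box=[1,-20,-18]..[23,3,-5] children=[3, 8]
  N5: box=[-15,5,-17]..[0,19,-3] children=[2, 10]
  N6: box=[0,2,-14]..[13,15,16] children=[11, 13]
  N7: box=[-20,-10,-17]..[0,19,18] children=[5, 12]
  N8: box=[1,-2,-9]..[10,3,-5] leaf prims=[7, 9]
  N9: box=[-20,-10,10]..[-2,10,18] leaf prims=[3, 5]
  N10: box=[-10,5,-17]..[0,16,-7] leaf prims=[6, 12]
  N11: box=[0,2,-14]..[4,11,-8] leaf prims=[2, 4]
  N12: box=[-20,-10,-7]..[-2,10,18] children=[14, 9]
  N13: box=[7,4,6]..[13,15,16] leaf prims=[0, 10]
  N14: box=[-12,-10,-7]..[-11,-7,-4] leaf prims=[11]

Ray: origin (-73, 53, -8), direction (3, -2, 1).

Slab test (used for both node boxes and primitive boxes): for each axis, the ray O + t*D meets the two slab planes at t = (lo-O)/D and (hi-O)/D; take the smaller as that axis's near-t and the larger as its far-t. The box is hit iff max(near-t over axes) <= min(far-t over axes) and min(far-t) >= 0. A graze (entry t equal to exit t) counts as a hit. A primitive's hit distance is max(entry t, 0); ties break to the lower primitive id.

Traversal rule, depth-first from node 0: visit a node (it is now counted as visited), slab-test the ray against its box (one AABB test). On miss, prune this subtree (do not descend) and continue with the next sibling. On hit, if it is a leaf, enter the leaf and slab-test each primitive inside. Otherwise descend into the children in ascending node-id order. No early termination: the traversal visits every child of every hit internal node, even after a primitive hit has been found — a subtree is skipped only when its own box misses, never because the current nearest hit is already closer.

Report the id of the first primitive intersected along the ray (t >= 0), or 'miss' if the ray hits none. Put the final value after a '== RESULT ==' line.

Walk:
N0 x:[53/3,32] y:[17,73/2] z:[-10,26] -> hit [53/3,26], descend [1, 7]
  N1 x:[73/3,32] y:[19,73/2] z:[-10,24] -> miss, prune
  N7 x:[53/3,73/3] y:[17,63/2] z:[-9,26] -> hit [53/3,73/3], descend [5, 12]
    N5 x:[58/3,73/3] y:[17,24] z:[-9,5] -> miss, prune
    N12 x:[53/3,71/3] y:[43/2,63/2] z:[1,26] -> hit [43/2,71/3], descend [9, 14]
      N9 x:[53/3,71/3] y:[43/2,63/2] z:[18,26] -> hit [43/2,71/3] leaf, test {P3(miss), P5@t=65/3}
      N14 x:[61/3,62/3] y:[30,63/2] z:[1,4] -> miss, prune

Visited [0, 1, 7, 5, 12, 9, 14]. Tests: 7 box, 1 leaf. Nearest: P5.

== RESULT ==
5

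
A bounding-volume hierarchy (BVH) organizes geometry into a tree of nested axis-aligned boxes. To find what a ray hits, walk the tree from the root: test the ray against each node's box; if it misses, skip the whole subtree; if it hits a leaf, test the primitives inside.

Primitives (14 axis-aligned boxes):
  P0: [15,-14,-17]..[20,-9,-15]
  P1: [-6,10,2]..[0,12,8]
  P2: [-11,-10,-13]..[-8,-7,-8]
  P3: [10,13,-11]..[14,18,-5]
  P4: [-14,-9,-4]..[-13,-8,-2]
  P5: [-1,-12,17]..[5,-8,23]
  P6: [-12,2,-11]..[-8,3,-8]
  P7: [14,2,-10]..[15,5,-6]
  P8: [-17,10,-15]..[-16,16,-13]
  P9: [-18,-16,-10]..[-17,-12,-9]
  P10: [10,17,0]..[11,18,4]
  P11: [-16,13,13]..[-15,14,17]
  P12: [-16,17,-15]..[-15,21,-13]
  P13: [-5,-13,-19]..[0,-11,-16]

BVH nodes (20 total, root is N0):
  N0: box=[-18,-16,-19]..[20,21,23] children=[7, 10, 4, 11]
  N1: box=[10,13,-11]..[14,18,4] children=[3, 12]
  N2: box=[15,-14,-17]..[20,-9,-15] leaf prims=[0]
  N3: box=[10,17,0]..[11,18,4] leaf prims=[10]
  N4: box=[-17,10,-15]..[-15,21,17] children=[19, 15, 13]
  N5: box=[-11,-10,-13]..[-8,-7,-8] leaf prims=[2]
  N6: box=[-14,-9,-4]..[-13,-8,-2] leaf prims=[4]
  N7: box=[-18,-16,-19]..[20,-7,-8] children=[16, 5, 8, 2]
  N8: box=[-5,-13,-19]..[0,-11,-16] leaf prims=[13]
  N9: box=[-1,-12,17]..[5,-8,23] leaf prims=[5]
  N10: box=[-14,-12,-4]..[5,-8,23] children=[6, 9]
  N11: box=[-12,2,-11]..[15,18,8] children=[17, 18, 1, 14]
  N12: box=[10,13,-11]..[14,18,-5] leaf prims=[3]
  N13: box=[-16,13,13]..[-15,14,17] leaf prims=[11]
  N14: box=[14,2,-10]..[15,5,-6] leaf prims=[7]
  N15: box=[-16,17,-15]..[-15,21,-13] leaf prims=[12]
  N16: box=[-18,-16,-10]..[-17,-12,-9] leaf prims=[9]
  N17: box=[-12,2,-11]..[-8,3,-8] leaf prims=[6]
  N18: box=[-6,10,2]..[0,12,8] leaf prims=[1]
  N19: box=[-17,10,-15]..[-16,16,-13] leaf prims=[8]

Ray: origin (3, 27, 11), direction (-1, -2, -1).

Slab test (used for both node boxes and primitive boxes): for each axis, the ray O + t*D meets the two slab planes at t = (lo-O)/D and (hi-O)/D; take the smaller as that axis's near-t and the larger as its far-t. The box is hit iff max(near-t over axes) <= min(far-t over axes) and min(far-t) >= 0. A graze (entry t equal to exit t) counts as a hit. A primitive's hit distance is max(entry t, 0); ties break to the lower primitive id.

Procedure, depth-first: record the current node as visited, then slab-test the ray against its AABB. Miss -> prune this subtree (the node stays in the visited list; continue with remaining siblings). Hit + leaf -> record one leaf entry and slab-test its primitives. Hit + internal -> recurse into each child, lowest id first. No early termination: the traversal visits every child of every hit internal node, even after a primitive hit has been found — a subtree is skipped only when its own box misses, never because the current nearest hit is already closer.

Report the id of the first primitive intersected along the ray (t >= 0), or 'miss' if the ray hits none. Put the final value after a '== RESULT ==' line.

Walk:
N0 x:[-17,21] y:[3,43/2] z:[-12,30] -> hit [3,21], descend [4, 7, 10, 11]
  N4 x:[18,20] y:[3,17/2] z:[-6,26] -> miss, prune
  N7 x:[-17,21] y:[17,43/2] z:[19,30] -> hit [19,21], descend [2, 5, 8, 16]
    N2 x:[-17,-12] y:[18,41/2] z:[26,28] -> miss, prune
    N5 x:[11,14] y:[17,37/2] z:[19,24] -> miss, prune
    N8 x:[3,8] y:[19,20] z:[27,30] -> miss, prune
    N16 x:[20,21] y:[39/2,43/2] z:[20,21] -> hit [20,21] leaf, test {P9@t=20}
  N10 x:[-2,17] y:[35/2,39/2] z:[-12,15] -> miss, prune
  N11 x:[-12,15] y:[9/2,25/2] z:[3,22] -> hit [9/2,25/2], descend [1, 14, 17, 18]
    N1 x:[-11,-7] y:[9/2,7] z:[7,22] -> miss, prune
    N14 x:[-12,-11] y:[11,25/2] z:[17,21] -> miss, prune
    N17 x:[11,15] y:[12,25/2] z:[19,22] -> miss, prune
    N18 x:[3,9] y:[15/2,17/2] z:[3,9] -> hit [15/2,17/2] leaf, test {P1@t=15/2}

Visited [0, 4, 7, 2, 5, 8, 16, 10, 11, 1, 14, 17, 18]. Tests: 13 box, 2 leaf. Nearest: P1.

== RESULT ==
1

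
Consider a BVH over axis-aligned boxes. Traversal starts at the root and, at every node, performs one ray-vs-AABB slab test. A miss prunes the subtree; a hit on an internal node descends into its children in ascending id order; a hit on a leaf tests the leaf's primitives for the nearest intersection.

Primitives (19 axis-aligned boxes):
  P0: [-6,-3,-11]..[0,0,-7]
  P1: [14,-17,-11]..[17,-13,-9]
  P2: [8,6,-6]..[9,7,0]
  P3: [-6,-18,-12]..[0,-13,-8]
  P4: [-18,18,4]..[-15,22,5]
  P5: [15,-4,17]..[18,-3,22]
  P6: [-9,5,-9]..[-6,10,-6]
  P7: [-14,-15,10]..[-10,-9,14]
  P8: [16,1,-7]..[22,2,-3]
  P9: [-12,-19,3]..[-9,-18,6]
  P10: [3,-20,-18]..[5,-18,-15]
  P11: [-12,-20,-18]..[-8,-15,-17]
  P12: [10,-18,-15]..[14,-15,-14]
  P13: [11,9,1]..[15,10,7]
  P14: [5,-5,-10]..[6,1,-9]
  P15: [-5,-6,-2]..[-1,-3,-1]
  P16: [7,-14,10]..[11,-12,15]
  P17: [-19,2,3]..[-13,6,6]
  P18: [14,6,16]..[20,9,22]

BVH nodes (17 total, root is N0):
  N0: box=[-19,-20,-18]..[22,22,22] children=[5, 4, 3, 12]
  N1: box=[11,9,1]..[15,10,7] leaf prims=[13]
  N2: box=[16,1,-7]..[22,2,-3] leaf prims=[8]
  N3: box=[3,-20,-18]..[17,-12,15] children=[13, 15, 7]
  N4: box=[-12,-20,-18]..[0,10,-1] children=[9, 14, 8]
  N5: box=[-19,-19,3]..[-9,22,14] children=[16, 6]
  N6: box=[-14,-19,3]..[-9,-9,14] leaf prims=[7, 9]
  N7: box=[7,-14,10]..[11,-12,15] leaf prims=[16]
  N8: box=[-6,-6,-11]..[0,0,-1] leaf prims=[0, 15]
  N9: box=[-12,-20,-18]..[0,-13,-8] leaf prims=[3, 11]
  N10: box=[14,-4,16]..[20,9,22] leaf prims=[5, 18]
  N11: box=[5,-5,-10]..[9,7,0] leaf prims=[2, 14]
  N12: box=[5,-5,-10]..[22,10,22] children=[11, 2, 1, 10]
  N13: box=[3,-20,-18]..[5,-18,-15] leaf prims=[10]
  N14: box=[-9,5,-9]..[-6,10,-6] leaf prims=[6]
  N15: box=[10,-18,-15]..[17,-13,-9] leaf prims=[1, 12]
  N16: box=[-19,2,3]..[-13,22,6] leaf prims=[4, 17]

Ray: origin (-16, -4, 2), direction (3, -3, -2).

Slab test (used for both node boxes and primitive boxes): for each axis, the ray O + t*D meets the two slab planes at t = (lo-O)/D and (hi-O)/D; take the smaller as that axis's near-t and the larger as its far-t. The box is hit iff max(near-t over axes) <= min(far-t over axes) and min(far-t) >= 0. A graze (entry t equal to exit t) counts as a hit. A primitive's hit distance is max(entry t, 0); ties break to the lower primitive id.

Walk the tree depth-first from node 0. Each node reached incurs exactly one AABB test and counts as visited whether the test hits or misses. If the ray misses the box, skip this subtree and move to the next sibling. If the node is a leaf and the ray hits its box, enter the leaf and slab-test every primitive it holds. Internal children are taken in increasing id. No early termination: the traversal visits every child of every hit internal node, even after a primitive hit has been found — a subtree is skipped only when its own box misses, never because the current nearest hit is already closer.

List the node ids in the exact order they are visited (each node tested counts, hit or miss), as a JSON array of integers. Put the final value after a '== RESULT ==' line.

Trace the traversal:
N0 x:[-1,38/3] y:[-26/3,16/3] z:[-10,10] -> hit [-1,16/3], descend [3, 4, 5, 12]
  N3 x:[19/3,11] y:[8/3,16/3] z:[-13/2,10] -> miss, prune
  N4 x:[4/3,16/3] y:[-14/3,16/3] z:[3/2,10] -> hit [3/2,16/3], descend [8, 9, 14]
    N8 x:[10/3,16/3] y:[-4/3,2/3] z:[3/2,13/2] -> miss, prune
    N9 x:[4/3,16/3] y:[3,16/3] z:[5,10] -> hit [5,16/3] leaf, test {P3(miss), P11(miss)}
    N14 x:[7/3,10/3] y:[-14/3,-3] z:[4,11/2] -> miss, prune
  N5 x:[-1,7/3] y:[-26/3,5] z:[-6,-1/2] -> miss, prune
  N12 x:[7,38/3] y:[-14/3,1/3] z:[-10,6] -> miss, prune

Summary -> nodes [0, 3, 4, 8, 9, 14, 5, 12]; box-tests=8; leaf-entries=1; first=miss

== RESULT ==
[0, 3, 4, 8, 9, 14, 5, 12]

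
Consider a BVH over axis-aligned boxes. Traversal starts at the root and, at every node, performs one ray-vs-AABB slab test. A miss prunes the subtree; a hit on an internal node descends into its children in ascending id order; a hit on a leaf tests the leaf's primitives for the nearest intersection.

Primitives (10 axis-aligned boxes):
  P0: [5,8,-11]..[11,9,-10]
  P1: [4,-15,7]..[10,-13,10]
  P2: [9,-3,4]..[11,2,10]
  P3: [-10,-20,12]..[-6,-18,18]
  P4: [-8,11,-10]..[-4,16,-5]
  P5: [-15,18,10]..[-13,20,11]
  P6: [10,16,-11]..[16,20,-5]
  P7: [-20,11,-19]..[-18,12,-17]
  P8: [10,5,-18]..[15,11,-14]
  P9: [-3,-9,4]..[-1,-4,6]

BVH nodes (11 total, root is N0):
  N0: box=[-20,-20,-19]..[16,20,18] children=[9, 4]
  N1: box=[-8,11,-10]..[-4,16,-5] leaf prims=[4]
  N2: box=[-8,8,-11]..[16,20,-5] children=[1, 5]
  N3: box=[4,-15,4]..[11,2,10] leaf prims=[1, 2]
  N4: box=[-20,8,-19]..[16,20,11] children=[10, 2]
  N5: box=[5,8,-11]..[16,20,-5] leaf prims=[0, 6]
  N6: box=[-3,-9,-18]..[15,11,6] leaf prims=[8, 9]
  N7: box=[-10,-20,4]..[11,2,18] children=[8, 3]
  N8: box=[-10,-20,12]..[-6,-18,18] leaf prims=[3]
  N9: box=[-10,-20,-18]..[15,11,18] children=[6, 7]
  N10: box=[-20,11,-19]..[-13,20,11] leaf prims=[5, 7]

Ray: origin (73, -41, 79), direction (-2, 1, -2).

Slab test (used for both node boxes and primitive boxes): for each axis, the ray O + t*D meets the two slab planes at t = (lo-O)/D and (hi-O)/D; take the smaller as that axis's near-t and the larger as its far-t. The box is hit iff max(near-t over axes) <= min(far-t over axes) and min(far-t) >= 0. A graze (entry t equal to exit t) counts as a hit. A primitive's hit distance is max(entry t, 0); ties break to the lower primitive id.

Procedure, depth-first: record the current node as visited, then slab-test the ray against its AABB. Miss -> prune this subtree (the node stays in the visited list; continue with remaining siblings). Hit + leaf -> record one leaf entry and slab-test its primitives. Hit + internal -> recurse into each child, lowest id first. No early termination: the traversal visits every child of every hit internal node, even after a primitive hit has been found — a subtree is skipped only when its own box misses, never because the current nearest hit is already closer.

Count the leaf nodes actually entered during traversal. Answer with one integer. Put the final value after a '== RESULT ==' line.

Walk:
N0 x:[57/2,93/2] y:[21,61] z:[61/2,49] -> hit [61/2,93/2], descend [4, 9]
  N4 x:[57/2,93/2] y:[49,61] z:[34,49] -> miss, prune
  N9 x:[29,83/2] y:[21,52] z:[61/2,97/2] -> hit [61/2,83/2], descend [6, 7]
    N6 x:[29,38] y:[32,52] z:[73/2,97/2] -> hit [73/2,38] leaf, test {P8(miss), P9@t=37}
    N7 x:[31,83/2] y:[21,43] z:[61/2,75/2] -> hit [31,75/2], descend [3, 8]
      N3 x:[31,69/2] y:[26,43] z:[69/2,75/2] -> hit [69/2,69/2] leaf, test {P1(miss), P2(miss)}
      N8 x:[79/2,83/2] y:[21,23] z:[61/2,67/2] -> miss, prune

Summary -> nodes [0, 4, 9, 6, 7, 3, 8]; box-tests=7; leaf-entries=2; first=P9

== RESULT ==
2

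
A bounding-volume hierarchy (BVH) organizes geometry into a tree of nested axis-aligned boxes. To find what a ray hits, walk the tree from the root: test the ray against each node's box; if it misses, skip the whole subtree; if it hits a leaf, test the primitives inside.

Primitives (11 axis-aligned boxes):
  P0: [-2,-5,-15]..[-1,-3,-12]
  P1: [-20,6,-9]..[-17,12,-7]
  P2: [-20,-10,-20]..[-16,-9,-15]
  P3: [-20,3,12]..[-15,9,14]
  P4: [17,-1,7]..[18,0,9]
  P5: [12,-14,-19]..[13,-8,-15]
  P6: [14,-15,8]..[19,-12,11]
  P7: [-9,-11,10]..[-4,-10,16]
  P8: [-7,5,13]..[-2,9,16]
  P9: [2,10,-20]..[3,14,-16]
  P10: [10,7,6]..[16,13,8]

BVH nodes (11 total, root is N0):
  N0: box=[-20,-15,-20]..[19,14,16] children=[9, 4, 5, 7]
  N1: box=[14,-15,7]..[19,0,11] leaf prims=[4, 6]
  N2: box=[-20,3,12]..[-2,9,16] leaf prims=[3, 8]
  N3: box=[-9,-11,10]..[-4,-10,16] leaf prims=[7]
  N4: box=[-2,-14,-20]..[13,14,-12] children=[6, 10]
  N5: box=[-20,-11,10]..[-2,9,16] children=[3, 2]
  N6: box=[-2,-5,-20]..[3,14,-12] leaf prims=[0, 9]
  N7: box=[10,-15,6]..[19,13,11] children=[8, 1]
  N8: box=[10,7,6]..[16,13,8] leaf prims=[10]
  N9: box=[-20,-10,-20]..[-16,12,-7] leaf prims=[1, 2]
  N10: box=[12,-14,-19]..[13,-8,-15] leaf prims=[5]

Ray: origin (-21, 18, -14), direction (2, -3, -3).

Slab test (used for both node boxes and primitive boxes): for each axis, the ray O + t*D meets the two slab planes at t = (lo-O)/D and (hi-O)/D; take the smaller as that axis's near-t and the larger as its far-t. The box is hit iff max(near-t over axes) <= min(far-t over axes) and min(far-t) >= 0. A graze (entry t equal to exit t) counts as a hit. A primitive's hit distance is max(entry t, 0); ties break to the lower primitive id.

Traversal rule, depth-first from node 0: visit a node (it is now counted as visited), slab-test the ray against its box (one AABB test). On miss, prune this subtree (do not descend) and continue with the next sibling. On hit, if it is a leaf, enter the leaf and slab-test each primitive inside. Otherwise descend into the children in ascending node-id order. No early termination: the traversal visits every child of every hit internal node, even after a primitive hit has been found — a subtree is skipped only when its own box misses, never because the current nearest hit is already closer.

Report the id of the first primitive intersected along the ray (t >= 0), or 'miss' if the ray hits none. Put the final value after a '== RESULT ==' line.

Traverse from the root:
N0 x:[1/2,20] y:[4/3,11] z:[-10,2] -> hit [4/3,2], descend [4, 5, 7, 9]
  N4 x:[19/2,17] y:[4/3,32/3] z:[-2/3,2] -> miss, prune
  N5 x:[1/2,19/2] y:[3,29/3] z:[-10,-8] -> miss, prune
  N7 x:[31/2,20] y:[5/3,11] z:[-25/3,-20/3] -> miss, prune
  N9 x:[1/2,5/2] y:[2,28/3] z:[-7/3,2] -> hit [2,2] leaf, test {P1(miss), P2(miss)}

Visited [0, 4, 5, 7, 9]. Tests: 5 box, 1 leaf. Nearest: miss.

== RESULT ==
miss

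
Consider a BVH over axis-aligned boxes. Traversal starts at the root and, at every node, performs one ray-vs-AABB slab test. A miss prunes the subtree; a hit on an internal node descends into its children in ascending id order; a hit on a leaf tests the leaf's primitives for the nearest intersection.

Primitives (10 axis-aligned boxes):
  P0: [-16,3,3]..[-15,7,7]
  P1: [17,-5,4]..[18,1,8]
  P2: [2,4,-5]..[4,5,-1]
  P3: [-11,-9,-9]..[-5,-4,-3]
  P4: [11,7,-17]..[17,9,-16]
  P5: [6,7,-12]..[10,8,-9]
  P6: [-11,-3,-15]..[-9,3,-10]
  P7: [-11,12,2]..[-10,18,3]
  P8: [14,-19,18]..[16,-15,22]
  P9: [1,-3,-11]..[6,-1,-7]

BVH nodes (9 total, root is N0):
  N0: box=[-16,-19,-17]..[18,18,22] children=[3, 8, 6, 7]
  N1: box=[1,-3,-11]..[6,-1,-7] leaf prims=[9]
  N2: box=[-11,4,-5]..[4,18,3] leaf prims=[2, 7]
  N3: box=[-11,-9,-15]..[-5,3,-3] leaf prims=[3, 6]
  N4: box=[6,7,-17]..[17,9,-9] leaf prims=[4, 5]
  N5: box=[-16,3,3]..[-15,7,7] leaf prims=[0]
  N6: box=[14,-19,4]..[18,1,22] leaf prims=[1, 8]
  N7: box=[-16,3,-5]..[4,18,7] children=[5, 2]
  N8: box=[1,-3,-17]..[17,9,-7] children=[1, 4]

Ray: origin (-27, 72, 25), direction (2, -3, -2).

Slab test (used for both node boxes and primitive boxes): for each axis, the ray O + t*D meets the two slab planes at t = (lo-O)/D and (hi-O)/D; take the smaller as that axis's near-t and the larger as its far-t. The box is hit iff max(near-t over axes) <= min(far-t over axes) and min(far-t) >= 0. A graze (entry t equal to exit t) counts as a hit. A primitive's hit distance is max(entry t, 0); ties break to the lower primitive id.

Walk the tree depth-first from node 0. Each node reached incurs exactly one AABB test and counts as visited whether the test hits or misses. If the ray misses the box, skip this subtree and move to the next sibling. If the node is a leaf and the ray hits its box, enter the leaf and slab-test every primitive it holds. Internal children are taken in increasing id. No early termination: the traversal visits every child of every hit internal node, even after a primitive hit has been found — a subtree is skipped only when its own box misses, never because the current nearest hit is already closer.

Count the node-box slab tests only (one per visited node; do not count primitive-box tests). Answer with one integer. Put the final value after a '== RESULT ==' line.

Traverse from the root:
N0 x:[11/2,45/2] y:[18,91/3] z:[3/2,21] -> hit [18,21], descend [3, 6, 7, 8]
  N3 x:[8,11] y:[23,27] z:[14,20] -> miss, prune
  N6 x:[41/2,45/2] y:[71/3,91/3] z:[3/2,21/2] -> miss, prune
  N7 x:[11/2,31/2] y:[18,23] z:[9,15] -> miss, prune
  N8 x:[14,22] y:[21,25] z:[16,21] -> hit [21,21], descend [1, 4]
    N1 x:[14,33/2] y:[73/3,25] z:[16,18] -> miss, prune
    N4 x:[33/2,22] y:[21,65/3] z:[17,21] -> hit [21,21] leaf, test {P4@t=21, P5(miss)}

Visited [0, 3, 6, 7, 8, 1, 4]. Tests: 7 box, 1 leaf. Nearest: P4.

== RESULT ==
7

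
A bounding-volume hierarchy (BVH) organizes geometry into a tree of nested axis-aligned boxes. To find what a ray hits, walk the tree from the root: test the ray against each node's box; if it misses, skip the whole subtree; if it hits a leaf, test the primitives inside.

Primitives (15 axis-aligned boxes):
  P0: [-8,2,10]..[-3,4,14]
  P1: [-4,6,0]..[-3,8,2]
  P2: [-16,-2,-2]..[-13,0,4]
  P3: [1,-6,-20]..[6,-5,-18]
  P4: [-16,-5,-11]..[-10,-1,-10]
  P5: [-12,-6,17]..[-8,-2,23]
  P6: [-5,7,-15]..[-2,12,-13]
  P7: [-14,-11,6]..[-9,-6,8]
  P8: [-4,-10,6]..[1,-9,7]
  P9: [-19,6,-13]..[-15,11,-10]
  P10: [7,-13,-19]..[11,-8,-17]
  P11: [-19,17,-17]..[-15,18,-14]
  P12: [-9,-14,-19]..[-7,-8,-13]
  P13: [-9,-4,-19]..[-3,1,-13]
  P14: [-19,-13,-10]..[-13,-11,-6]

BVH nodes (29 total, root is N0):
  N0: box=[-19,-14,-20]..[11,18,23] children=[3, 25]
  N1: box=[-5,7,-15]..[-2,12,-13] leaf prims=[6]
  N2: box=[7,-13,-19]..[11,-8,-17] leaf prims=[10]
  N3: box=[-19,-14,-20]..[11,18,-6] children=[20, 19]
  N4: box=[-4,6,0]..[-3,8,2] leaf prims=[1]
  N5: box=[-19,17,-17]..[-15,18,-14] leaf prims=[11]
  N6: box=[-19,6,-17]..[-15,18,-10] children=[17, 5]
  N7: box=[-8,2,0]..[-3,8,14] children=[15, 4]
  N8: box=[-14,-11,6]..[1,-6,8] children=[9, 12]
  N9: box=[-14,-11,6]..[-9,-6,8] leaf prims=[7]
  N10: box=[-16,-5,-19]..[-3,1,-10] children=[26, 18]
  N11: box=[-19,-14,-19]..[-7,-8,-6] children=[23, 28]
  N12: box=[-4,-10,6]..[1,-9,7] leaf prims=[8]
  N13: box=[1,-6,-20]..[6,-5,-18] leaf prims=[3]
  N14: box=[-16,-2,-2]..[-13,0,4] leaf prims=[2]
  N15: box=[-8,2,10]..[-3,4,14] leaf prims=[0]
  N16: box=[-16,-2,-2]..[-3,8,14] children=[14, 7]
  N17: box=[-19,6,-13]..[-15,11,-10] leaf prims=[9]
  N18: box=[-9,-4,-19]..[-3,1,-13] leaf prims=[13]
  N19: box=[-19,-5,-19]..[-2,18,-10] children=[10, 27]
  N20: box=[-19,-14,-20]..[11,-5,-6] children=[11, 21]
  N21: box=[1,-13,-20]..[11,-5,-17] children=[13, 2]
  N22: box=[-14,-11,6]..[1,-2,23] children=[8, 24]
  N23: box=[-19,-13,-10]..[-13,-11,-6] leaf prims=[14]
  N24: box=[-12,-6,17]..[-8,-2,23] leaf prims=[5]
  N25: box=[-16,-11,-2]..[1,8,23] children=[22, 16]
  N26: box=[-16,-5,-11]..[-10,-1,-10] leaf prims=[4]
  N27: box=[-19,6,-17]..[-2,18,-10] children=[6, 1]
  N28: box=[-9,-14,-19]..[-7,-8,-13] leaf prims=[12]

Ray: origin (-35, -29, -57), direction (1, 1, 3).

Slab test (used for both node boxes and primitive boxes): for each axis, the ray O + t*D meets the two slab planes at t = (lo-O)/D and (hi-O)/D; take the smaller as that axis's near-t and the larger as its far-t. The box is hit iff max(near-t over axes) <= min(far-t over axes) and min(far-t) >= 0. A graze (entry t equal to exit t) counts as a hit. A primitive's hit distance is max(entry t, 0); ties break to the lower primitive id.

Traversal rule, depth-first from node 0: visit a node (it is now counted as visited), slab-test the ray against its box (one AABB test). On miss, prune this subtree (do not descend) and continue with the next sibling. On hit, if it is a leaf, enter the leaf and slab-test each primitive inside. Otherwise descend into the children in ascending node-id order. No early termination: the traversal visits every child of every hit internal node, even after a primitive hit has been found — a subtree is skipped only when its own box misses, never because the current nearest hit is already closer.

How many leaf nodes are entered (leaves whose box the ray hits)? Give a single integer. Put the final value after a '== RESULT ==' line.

Trace the traversal:
N0 x:[16,46] y:[15,47] z:[37/3,80/3] -> hit [16,80/3], descend [3, 25]
  N3 x:[16,46] y:[15,47] z:[37/3,17] -> hit [16,17], descend [19, 20]
    N19 x:[16,33] y:[24,47] z:[38/3,47/3] -> miss, prune
    N20 x:[16,46] y:[15,24] z:[37/3,17] -> hit [16,17], descend [11, 21]
      N11 x:[16,28] y:[15,21] z:[38/3,17] -> hit [16,17], descend [23, 28]
        N23 x:[16,22] y:[16,18] z:[47/3,17] -> hit [16,17] leaf, test {P14@t=16}
        N28 x:[26,28] y:[15,21] z:[38/3,44/3] -> miss, prune
      N21 x:[36,46] y:[16,24] z:[37/3,40/3] -> miss, prune
  N25 x:[19,36] y:[18,37] z:[55/3,80/3] -> hit [19,80/3], descend [16, 22]
    N16 x:[19,32] y:[27,37] z:[55/3,71/3] -> miss, prune
    N22 x:[21,36] y:[18,27] z:[21,80/3] -> hit [21,80/3], descend [8, 24]
      N8 x:[21,36] y:[18,23] z:[21,65/3] -> hit [21,65/3], descend [9, 12]
        N9 x:[21,26] y:[18,23] z:[21,65/3] -> hit [21,65/3] leaf, test {P7@t=21}
        N12 x:[31,36] y:[19,20] z:[21,64/3] -> miss, prune
      N24 x:[23,27] y:[23,27] z:[74/3,80/3] -> hit [74/3,80/3] leaf, test {P5@t=74/3}

Summary -> nodes [0, 3, 19, 20, 11, 23, 28, 21, 25, 16, 22, 8, 9, 12, 24]; box-tests=15; leaf-entries=3; first=P14

== RESULT ==
3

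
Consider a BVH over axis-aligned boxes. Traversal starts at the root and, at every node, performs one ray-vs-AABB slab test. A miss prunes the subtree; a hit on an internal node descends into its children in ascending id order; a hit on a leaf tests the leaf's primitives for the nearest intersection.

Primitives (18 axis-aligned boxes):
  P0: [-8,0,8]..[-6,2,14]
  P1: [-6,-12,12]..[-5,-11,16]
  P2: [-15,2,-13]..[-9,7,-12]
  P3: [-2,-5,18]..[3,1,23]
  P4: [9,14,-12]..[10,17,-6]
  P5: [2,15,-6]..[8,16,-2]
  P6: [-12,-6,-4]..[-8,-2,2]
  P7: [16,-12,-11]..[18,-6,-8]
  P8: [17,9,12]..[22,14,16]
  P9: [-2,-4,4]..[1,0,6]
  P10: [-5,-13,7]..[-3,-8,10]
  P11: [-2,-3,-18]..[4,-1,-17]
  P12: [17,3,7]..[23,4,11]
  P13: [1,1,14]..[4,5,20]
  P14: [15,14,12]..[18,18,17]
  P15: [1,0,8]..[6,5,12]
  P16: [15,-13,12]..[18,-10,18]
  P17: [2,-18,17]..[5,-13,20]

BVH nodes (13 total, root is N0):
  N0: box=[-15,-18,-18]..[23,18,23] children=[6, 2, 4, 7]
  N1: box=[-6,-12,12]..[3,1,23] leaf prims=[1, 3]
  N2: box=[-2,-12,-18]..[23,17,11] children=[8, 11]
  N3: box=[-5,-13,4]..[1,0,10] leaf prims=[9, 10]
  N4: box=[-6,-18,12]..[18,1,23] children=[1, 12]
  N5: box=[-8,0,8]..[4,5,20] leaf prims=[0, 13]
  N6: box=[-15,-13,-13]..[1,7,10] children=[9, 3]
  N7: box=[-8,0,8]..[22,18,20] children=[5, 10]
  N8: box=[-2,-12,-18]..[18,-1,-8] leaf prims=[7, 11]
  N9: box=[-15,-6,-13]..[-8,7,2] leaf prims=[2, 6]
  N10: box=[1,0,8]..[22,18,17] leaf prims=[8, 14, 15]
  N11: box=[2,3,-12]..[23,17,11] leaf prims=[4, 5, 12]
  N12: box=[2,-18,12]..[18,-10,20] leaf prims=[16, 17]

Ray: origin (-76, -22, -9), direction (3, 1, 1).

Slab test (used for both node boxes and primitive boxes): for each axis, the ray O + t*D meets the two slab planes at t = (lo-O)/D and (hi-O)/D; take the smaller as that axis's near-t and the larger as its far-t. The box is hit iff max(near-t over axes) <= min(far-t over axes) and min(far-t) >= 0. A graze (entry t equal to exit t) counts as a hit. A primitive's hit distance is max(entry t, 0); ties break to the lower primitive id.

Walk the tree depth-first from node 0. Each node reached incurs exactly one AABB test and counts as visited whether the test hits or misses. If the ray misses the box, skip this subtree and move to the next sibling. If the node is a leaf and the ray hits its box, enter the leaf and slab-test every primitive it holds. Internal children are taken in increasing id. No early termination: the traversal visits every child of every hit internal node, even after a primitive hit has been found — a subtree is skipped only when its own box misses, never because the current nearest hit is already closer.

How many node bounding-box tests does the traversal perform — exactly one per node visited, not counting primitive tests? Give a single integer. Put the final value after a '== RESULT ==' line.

Trace the traversal:
N0 x:[61/3,33] y:[4,40] z:[-9,32] -> hit [61/3,32], descend [2, 4, 6, 7]
  N2 x:[74/3,33] y:[10,39] z:[-9,20] -> miss, prune
  N4 x:[70/3,94/3] y:[4,23] z:[21,32] -> miss, prune
  N6 x:[61/3,77/3] y:[9,29] z:[-4,19] -> miss, prune
  N7 x:[68/3,98/3] y:[22,40] z:[17,29] -> hit [68/3,29], descend [5, 10]
    N5 x:[68/3,80/3] y:[22,27] z:[17,29] -> hit [68/3,80/3] leaf, test {P0@t=68/3, P13@t=77/3}
    N10 x:[77/3,98/3] y:[22,40] z:[17,26] -> hit [77/3,26] leaf, test {P8(miss), P14(miss), P15(miss)}

Summary -> nodes [0, 2, 4, 6, 7, 5, 10]; box-tests=7; leaf-entries=2; first=P0

== RESULT ==
7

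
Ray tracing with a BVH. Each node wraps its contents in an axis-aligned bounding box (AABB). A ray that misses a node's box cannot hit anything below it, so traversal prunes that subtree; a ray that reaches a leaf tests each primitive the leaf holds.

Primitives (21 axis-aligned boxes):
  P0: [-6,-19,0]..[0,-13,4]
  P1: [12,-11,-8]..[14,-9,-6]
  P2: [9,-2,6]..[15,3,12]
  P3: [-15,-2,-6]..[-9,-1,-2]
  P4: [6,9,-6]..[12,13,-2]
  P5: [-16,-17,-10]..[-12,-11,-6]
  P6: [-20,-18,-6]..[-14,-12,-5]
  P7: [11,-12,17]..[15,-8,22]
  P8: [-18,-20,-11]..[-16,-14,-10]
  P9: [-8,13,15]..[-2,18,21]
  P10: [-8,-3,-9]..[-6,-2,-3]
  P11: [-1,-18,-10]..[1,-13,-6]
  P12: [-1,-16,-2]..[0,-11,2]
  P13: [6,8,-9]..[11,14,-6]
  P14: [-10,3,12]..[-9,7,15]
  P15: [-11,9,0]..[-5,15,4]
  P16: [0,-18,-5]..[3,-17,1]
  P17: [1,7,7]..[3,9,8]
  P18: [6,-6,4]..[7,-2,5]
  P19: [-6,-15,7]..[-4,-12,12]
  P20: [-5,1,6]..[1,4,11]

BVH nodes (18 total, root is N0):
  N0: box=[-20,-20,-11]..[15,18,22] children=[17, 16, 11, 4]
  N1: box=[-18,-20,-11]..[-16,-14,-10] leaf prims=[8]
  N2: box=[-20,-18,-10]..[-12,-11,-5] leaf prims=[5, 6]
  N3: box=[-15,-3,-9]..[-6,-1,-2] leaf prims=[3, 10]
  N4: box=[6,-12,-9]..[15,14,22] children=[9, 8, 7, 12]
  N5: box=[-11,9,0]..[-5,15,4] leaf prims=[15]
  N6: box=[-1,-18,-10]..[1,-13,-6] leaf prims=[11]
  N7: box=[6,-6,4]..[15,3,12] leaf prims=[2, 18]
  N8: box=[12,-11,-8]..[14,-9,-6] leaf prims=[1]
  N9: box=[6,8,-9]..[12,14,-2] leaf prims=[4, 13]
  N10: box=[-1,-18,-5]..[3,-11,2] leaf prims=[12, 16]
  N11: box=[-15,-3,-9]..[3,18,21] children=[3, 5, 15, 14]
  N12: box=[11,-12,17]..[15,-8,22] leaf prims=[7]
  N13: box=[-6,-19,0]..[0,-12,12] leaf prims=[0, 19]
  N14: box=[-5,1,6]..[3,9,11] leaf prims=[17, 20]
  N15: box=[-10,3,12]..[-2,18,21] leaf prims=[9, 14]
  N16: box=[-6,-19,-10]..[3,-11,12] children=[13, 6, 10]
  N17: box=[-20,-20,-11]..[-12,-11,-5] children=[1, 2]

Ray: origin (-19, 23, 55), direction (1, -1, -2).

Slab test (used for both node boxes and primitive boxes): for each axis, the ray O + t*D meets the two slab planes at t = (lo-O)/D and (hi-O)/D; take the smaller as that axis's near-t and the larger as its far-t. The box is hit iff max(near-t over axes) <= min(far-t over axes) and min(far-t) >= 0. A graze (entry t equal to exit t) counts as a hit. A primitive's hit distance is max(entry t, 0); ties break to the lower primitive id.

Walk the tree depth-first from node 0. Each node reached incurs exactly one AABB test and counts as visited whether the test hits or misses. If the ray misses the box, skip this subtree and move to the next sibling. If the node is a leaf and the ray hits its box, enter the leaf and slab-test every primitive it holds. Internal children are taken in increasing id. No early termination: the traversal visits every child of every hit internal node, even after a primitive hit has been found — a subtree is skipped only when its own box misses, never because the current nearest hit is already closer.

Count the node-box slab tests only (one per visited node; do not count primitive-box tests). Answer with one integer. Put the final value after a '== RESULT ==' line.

Trace the traversal:
N0 x:[-1,34] y:[5,43] z:[33/2,33] -> hit [33/2,33], descend [4, 11, 16, 17]
  N4 x:[25,34] y:[9,35] z:[33/2,32] -> hit [25,32], descend [7, 8, 9, 12]
    N7 x:[25,34] y:[20,29] z:[43/2,51/2] -> hit [25,51/2] leaf, test {P2(miss), P18@t=25}
    N8 x:[31,33] y:[32,34] z:[61/2,63/2] -> miss, prune
    N9 x:[25,31] y:[9,15] z:[57/2,32] -> miss, prune
    N12 x:[30,34] y:[31,35] z:[33/2,19] -> miss, prune
  N11 x:[4,22] y:[5,26] z:[17,32] -> hit [17,22], descend [3, 5, 14, 15]
    N3 x:[4,13] y:[24,26] z:[57/2,32] -> miss, prune
    N5 x:[8,14] y:[8,14] z:[51/2,55/2] -> miss, prune
    N14 x:[14,22] y:[14,22] z:[22,49/2] -> hit [22,22] leaf, test {P17(miss), P20(miss)}
    N15 x:[9,17] y:[5,20] z:[17,43/2] -> hit [17,17] leaf, test {P9(miss), P14(miss)}
  N16 x:[13,22] y:[34,42] z:[43/2,65/2] -> miss, prune
  N17 x:[-1,7] y:[34,43] z:[30,33] -> miss, prune

13 AABB tests over nodes [0, 4, 7, 8, 9, 12, 11, 3, 5, 14, 15, 16, 17]; 3 leaves entered; closest P18.

== RESULT ==
13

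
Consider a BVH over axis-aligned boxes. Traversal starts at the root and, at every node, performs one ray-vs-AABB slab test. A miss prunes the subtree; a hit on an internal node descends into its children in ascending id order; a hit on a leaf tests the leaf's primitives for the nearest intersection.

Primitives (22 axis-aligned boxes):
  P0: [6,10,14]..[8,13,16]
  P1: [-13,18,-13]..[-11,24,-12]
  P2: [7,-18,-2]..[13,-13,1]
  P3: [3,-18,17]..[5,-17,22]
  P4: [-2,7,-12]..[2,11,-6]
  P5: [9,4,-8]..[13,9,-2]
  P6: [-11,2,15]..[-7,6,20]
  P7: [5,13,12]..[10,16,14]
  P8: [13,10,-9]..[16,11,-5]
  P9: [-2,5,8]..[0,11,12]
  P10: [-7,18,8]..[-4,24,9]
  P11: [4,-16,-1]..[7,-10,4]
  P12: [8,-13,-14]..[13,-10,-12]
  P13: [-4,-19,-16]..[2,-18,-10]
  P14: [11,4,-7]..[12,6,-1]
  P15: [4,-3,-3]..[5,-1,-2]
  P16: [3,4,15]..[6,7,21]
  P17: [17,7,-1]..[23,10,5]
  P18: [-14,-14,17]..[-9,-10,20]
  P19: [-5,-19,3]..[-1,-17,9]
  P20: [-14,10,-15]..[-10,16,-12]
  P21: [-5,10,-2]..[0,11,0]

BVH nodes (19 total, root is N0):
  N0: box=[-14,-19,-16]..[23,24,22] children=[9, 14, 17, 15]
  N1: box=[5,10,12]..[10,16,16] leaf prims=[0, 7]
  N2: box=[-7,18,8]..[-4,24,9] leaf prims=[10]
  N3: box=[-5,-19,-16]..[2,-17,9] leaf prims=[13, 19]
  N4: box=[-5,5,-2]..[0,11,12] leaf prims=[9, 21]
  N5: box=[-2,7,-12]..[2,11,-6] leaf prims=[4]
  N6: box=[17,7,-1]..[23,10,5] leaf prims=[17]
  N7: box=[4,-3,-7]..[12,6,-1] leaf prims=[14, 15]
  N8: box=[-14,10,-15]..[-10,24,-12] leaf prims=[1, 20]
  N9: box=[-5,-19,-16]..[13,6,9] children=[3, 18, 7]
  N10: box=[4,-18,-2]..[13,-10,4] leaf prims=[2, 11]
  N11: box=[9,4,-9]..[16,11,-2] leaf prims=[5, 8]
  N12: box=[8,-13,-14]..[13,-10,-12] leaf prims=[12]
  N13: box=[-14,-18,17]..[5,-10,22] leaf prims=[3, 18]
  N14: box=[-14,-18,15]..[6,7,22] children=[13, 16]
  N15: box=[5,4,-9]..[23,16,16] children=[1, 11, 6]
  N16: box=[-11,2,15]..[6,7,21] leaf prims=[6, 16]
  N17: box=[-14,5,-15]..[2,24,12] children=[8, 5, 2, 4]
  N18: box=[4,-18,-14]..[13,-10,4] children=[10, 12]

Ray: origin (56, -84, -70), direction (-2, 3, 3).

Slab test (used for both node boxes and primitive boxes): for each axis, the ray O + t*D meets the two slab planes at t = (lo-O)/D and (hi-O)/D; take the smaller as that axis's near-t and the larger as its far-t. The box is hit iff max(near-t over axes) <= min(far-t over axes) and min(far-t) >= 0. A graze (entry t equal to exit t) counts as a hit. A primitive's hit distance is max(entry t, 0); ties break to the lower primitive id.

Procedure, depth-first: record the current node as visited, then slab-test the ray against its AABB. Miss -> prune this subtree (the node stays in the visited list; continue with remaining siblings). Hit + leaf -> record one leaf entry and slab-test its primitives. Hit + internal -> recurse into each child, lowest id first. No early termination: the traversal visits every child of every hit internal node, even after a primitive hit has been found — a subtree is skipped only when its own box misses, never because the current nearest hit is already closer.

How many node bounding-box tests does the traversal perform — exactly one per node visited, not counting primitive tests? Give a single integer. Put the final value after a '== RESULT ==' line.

Trace the traversal:
N0 x:[33/2,35] y:[65/3,36] z:[18,92/3] -> hit [65/3,92/3], descend [9, 14, 15, 17]
  N9 x:[43/2,61/2] y:[65/3,30] z:[18,79/3] -> hit [65/3,79/3], descend [3, 7, 18]
    N3 x:[27,61/2] y:[65/3,67/3] z:[18,79/3] -> miss, prune
    N7 x:[22,26] y:[27,30] z:[21,23] -> miss, prune
    N18 x:[43/2,26] y:[22,74/3] z:[56/3,74/3] -> hit [22,74/3], descend [10, 12]
      N10 x:[43/2,26] y:[22,74/3] z:[68/3,74/3] -> hit [68/3,74/3] leaf, test {P2@t=68/3, P11@t=49/2}
      N12 x:[43/2,24] y:[71/3,74/3] z:[56/3,58/3] -> miss, prune
  N14 x:[25,35] y:[22,91/3] z:[85/3,92/3] -> hit [85/3,91/3], descend [13, 16]
    N13 x:[51/2,35] y:[22,74/3] z:[29,92/3] -> miss, prune
    N16 x:[25,67/2] y:[86/3,91/3] z:[85/3,91/3] -> hit [86/3,91/3] leaf, test {P6(miss), P16(miss)}
  N15 x:[33/2,51/2] y:[88/3,100/3] z:[61/3,86/3] -> miss, prune
  N17 x:[27,35] y:[89/3,36] z:[55/3,82/3] -> miss, prune

12 AABB tests over nodes [0, 9, 3, 7, 18, 10, 12, 14, 13, 16, 15, 17]; 2 leaves entered; closest P2.

== RESULT ==
12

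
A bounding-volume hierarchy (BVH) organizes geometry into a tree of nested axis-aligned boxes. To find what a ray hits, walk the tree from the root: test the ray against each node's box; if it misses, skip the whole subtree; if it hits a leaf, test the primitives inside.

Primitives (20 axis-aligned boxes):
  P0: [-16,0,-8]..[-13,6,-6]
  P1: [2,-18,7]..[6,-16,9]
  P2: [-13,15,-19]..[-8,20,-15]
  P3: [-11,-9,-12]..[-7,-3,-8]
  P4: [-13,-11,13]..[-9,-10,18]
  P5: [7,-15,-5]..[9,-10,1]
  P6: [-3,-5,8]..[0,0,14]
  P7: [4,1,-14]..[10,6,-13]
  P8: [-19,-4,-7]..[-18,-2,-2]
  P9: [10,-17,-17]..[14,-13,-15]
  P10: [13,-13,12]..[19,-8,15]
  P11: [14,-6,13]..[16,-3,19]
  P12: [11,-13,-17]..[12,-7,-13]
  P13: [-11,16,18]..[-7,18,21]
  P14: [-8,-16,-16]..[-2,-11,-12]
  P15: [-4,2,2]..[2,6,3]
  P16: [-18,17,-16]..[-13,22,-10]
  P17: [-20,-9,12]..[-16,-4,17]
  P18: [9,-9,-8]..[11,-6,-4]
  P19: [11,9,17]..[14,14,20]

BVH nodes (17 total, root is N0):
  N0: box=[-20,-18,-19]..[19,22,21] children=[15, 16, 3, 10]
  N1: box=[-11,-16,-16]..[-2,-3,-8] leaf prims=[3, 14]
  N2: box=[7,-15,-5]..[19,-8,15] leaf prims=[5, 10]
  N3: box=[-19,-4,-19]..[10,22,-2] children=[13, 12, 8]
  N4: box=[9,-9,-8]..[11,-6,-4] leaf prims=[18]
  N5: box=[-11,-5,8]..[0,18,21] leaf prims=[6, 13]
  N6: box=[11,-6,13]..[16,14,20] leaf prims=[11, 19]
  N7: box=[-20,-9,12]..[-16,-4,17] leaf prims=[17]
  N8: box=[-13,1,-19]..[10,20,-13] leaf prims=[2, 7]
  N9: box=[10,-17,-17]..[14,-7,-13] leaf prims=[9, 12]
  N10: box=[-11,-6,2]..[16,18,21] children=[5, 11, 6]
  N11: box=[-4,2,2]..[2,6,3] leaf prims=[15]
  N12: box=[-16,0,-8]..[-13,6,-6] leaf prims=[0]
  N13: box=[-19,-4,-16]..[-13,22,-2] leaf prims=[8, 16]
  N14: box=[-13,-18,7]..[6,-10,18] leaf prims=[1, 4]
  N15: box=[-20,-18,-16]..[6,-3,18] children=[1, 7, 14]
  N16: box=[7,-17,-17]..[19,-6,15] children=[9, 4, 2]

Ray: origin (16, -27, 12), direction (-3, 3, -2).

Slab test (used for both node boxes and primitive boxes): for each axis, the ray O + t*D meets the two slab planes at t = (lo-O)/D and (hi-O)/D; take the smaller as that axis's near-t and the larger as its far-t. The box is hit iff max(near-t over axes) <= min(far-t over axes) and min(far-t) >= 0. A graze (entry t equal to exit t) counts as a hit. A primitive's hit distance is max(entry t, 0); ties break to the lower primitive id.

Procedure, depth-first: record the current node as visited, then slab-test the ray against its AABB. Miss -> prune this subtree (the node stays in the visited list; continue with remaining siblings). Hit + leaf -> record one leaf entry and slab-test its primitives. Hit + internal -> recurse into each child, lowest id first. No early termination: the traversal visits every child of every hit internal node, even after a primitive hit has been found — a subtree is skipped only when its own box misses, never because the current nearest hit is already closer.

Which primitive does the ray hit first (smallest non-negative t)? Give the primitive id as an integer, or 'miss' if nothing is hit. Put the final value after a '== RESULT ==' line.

Walk:
N0 x:[-1,12] y:[3,49/3] z:[-9/2,31/2] -> hit [3,12], descend [3, 10, 15, 16]
  N3 x:[2,35/3] y:[23/3,49/3] z:[7,31/2] -> hit [23/3,35/3], descend [8, 12, 13]
    N8 x:[2,29/3] y:[28/3,47/3] z:[25/2,31/2] -> miss, prune
    N12 x:[29/3,32/3] y:[9,11] z:[9,10] -> hit [29/3,10] leaf, test {P0@t=29/3}
    N13 x:[29/3,35/3] y:[23/3,49/3] z:[7,14] -> hit [29/3,35/3] leaf, test {P8(miss), P16(miss)}
  N10 x:[0,9] y:[7,15] z:[-9/2,5] -> miss, prune
  N15 x:[10/3,12] y:[3,8] z:[-3,14] -> hit [10/3,8], descend [1, 7, 14]
    N1 x:[6,9] y:[11/3,8] z:[10,14] -> miss, prune
    N7 x:[32/3,12] y:[6,23/3] z:[-5/2,0] -> miss, prune
    N14 x:[10/3,29/3] y:[3,17/3] z:[-3,5/2] -> miss, prune
  N16 x:[-1,3] y:[10/3,7] z:[-3/2,29/2] -> miss, prune

Visited [0, 3, 8, 12, 13, 10, 15, 1, 7, 14, 16]. Tests: 11 box, 2 leaf. Nearest: P0.

== RESULT ==
0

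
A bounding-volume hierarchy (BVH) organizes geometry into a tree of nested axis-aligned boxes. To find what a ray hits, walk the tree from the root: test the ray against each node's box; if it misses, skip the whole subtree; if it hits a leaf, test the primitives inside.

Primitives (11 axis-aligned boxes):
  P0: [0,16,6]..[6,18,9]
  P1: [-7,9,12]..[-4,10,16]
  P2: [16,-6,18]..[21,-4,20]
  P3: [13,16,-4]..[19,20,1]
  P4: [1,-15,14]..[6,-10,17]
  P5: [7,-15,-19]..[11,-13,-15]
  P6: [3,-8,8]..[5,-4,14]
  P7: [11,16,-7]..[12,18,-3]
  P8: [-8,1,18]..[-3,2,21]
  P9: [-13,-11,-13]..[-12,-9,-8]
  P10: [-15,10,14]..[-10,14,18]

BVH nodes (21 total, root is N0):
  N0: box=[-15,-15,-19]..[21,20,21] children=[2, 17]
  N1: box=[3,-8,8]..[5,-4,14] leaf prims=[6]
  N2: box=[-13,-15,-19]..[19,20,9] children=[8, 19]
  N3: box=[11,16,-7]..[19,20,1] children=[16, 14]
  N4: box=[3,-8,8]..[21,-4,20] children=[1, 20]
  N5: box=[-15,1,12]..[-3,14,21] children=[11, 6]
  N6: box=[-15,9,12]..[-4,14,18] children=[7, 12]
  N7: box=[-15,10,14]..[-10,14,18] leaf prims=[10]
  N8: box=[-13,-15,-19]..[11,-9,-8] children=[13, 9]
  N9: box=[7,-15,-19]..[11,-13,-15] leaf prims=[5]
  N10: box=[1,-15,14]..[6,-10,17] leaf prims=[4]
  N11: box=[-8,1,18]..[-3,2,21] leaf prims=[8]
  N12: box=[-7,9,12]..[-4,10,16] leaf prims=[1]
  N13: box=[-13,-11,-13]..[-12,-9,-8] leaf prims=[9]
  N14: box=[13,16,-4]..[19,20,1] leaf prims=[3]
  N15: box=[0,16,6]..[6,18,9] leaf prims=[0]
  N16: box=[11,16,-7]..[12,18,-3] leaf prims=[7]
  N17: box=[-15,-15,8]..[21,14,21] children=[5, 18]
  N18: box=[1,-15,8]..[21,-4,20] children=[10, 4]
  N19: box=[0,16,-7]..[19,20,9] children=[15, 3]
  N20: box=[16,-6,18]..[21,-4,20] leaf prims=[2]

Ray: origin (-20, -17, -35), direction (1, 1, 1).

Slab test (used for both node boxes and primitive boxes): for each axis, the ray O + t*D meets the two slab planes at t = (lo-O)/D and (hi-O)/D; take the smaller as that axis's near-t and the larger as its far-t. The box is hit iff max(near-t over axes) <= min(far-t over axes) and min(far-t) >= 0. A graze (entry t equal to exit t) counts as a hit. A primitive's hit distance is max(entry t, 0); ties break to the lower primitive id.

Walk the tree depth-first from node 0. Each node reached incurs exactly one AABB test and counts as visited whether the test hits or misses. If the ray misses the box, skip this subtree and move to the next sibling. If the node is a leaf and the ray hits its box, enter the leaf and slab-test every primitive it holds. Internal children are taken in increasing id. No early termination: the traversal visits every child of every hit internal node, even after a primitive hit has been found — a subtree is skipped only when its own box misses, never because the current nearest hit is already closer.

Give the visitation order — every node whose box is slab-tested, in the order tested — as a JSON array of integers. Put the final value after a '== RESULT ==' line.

Traverse from the root:
N0 x:[5,41] y:[2,37] z:[16,56] -> hit [16,37], descend [2, 17]
  N2 x:[7,39] y:[2,37] z:[16,44] -> hit [16,37], descend [8, 19]
    N8 x:[7,31] y:[2,8] z:[16,27] -> miss, prune
    N19 x:[20,39] y:[33,37] z:[28,44] -> hit [33,37], descend [3, 15]
      N3 x:[31,39] y:[33,37] z:[28,36] -> hit [33,36], descend [14, 16]
        N14 x:[33,39] y:[33,37] z:[31,36] -> hit [33,36] leaf, test {P3@t=33}
        N16 x:[31,32] y:[33,35] z:[28,32] -> miss, prune
      N15 x:[20,26] y:[33,35] z:[41,44] -> miss, prune
  N17 x:[5,41] y:[2,31] z:[43,56] -> miss, prune

Visited [0, 2, 8, 19, 3, 14, 16, 15, 17]. Tests: 9 box, 1 leaf. Nearest: P3.

== RESULT ==
[0, 2, 8, 19, 3, 14, 16, 15, 17]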